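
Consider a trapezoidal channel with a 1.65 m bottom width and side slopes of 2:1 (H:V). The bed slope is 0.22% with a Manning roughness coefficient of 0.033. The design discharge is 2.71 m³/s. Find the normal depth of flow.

Manning's equation rearranged: A R^(2/3) = nQ / (1·√S) = 0.033 × 2.71 / (√0.0022) = 1.907.
Try y = 1.1 m: A R^(2/3) = 3.16 — over.
Try y = 0.66 m: A R^(2/3) = 1.11 — short.
Try y = 0.863 m: A R^(2/3) = 1.905 — matches.

y_n = 0.863 m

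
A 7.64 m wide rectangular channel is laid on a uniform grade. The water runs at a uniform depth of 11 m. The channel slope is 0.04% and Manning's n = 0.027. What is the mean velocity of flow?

Flow area A = b·y = 7.64 × 11 = 84.04 m². Wetted perimeter P = b + 2y = 7.64 + 2×11 = 29.64 m.
Hydraulic radius R = A/P = 84.04/29.64 = 2.835 m.
From Manning's equation, V = (1/n) R^(2/3) S^(1/2) = (1/0.027) × 2.835^(2/3) × 0.0004^(1/2) = 1.48 m/s.

V = 1.48 m/s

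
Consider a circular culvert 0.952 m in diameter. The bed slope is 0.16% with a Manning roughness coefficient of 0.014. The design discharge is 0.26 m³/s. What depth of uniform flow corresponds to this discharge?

Manning's equation rearranged: A R^(2/3) = nQ / (1·√S) = 0.014 × 0.26 / (√0.0016) = 0.091.
Try y = 0.411 m: A R^(2/3) = 0.1058 — over.
Try y = 0.296 m: A R^(2/3) = 0.05736 — short.
Try y = 0.378 m: A R^(2/3) = 0.09089 — close enough.

y_n = 0.378 m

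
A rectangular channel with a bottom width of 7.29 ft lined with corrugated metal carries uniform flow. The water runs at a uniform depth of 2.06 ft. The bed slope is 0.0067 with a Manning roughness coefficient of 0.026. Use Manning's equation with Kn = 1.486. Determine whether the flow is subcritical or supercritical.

Flow area A = b·y = 7.29 × 2.06 = 15.02 ft². Wetted perimeter P = b + 2y = 7.29 + 2×2.06 = 11.41 ft.
Hydraulic radius R = A/P = 15.02/11.41 = 1.316 ft.
V = (1.486/n) R^(2/3) √S = (1.486/0.026) × 1.316^(2/3) × √0.0067 = 5.619 ft/s. Hydraulic depth D_h = A/T = 15.02/7.29 = 2.06 ft.
Froude number Fr = V/√(g·D_h) = 5.619/√(32.2×2.06) = 0.69, which is less than 1, so the flow is subcritical.

subcritical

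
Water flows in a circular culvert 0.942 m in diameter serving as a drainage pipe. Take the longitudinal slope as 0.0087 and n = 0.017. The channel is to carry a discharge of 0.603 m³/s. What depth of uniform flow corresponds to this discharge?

Manning's equation rearranged: A R^(2/3) = nQ / (1·√S) = 0.017 × 0.603 / (√0.0087) = 0.1099.
At y = 0.507 m: A R^(2/3) = 0.1503 — over.
At y = 0.288 m: A R^(2/3) = 0.05399 — short.
At y = 0.422 m: A R^(2/3) = 0.1098 — close enough.

y_n = 0.422 m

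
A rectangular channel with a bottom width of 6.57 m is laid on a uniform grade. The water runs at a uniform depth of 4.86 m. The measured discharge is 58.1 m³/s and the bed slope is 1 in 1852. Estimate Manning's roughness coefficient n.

Flow area A = b·y = 6.57 × 4.86 = 31.93 m². Wetted perimeter P = b + 2y = 6.57 + 2×4.86 = 16.29 m.
Hydraulic radius R = A/P = 31.93/16.29 = 1.96 m.
Rearranging Manning's equation: n = (1/Q) A R^(2/3) S^(1/2) = (1/58.1) × 31.93 × 1.96^(2/3) × √0.00054 = 0.02.

n = 0.02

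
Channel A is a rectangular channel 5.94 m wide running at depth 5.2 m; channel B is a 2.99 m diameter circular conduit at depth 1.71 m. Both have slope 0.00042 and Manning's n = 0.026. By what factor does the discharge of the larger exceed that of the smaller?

Channel A: Flow area A = b·y = 5.94 × 5.2 = 30.89 m². Wetted perimeter P = b + 2y = 5.94 + 2×5.2 = 16.34 m. Hydraulic radius R = A/P = 30.89/16.34 = 1.89 m. Q_A = (1/0.026)·30.89·1.89^(2/3)·√0.00042 = 37.22 m³/s.
Channel B: For a circular section of diameter D = 2.99 m at depth y = 1.71 m, the central angle is θ = 2 arccos(1 − 2y/D) = 3.43 rad. Then A = (D²/8)(θ − sin θ) = 4.151 m² and P = Dθ/2 = 5.128 m. Hydraulic radius R = A/P = 4.151/5.128 = 0.8095 m. Q_B = (1/0.026)·4.151·0.8095^(2/3)·√0.00042 = 2.842 m³/s.
The larger discharge is 37.22 m³/s and the smaller is 2.842 m³/s; the ratio is 13.1.

13.1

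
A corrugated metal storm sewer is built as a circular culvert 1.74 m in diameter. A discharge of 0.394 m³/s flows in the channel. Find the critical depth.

y_c = 0.301 m

At critical depth, Q² T / (g A³) = 1, i.e. A³/T = Q²/g = 0.394²/9.81 = 0.01582.
Trying y = 0.348 m: A³/T = 0.02788 — high.
Trying y = 0.218 m: A³/T = 0.004427 — low.
Trying y = 0.301 m: A³/T = 0.01578 — close enough.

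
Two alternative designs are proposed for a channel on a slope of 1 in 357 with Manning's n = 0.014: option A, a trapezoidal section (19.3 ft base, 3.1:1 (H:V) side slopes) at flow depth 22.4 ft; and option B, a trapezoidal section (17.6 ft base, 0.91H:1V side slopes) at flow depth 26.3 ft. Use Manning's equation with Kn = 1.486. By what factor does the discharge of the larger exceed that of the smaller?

1.79

Channel A: With bottom width b = 19.3 ft and side slope z = 3.1: A = (b + zy)y = (19.3 + 3.1×22.4)×22.4 = 1988 ft²; P = b + 2y√(1+z²) = 19.3 + 2×22.4×3.257 = 165.2 ft. Hydraulic radius R = A/P = 1988/165.2 = 12.03 ft. Q_A = (1.486/0.014)·1988·12.03^(2/3)·√0.002801 = 58630 ft³/s.
Channel B: With bottom width b = 17.6 ft and side slope z = 0.91: A = (b + zy)y = (17.6 + 0.91×26.3)×26.3 = 1092 ft²; P = b + 2y√(1+z²) = 17.6 + 2×26.3×1.352 = 88.72 ft. Hydraulic radius R = A/P = 1092/88.72 = 12.31 ft. Q_B = (1.486/0.014)·1092·12.31^(2/3)·√0.002801 = 32720 ft³/s.
The larger discharge is 58630 ft³/s and the smaller is 32720 ft³/s; the ratio is 1.79.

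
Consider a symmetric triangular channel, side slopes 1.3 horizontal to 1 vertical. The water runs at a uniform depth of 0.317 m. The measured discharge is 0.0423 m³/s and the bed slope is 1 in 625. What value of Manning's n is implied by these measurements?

For a triangular section with side slope z = 1.3: A = zy² = 1.3×0.317² = 0.1306 m²; P = 2y√(1+z²) = 2×0.317×1.64 = 1.04 m.
Hydraulic radius R = A/P = 0.1306/1.04 = 0.1256 m.
Rearranging Manning's equation: n = (1/Q) A R^(2/3) S^(1/2) = (1/0.0423) × 0.1306 × 0.1256^(2/3) × √0.0016 = 0.031.

n = 0.031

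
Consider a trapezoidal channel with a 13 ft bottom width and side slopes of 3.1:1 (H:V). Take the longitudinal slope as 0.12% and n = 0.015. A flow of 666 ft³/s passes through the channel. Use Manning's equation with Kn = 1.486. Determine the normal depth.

Manning's equation rearranged: A R^(2/3) = nQ / (1.486·√S) = 0.015 × 666 / (1.486 × √0.0012) = 194.1.
Trying y = 4.51 ft: A R^(2/3) = 245.8 — high.
Trying y = 3.23 ft: A R^(2/3) = 125.1 — low.
Trying y = 4.02 ft: A R^(2/3) = 194.1 — close enough.

y_n = 4.02 ft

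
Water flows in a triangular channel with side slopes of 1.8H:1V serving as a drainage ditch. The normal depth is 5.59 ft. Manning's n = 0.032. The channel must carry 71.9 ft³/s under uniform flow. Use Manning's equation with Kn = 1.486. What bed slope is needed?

S = 0.00023

For a triangular section with side slope z = 1.8: A = zy² = 1.8×5.59² = 56.25 ft²; P = 2y√(1+z²) = 2×5.59×2.059 = 23.02 ft.
Hydraulic radius R = A/P = 56.25/23.02 = 2.443 ft.
From Manning's equation, S = [nQ / (1.486 A R^(2/3))]² = [0.032 × 71.9 / (1.486 × 56.25 × 2.443^(2/3))]² = 0.00023.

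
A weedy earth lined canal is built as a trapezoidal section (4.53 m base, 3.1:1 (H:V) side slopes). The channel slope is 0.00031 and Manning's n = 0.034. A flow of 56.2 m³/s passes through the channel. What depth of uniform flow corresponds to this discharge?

y_n = 3.9 m

Manning's equation rearranged: A R^(2/3) = nQ / (1·√S) = 0.034 × 56.2 / (√0.00031) = 108.5.
At y = 2.88 m: A R^(2/3) = 54.43 — short.
At y = 4.93 m: A R^(2/3) = 187.8 — over.
At y = 3.9 m: A R^(2/3) = 108.5 — matches.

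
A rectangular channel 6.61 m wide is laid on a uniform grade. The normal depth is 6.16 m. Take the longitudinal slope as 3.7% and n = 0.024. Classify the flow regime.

supercritical

Flow area A = b·y = 6.61 × 6.16 = 40.72 m². Wetted perimeter P = b + 2y = 6.61 + 2×6.16 = 18.93 m.
Hydraulic radius R = A/P = 40.72/18.93 = 2.151 m.
V = (1/n) R^(2/3) √S = (1/0.024) × 2.151^(2/3) × √0.037 = 13.36 m/s. Hydraulic depth D_h = A/T = 40.72/6.61 = 6.16 m.
Froude number Fr = V/√(g·D_h) = 13.36/√(9.81×6.16) = 1.72, which is greater than 1, so the flow is supercritical.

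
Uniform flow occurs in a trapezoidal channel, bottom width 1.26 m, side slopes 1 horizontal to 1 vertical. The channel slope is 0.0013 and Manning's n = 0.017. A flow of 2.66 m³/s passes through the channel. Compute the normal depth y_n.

y_n = 0.904 m

Manning's equation rearranged: A R^(2/3) = nQ / (1·√S) = 0.017 × 2.66 / (√0.0013) = 1.254.
Try y = 1.02 m: A R^(2/3) = 1.582 — too large.
Try y = 0.646 m: A R^(2/3) = 0.6671 — too small.
Try y = 0.904 m: A R^(2/3) = 1.253 — ≈ 1.254.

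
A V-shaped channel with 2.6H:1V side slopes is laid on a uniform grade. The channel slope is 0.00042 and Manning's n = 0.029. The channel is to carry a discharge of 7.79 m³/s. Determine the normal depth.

y_n = 2.08 m

Manning's equation rearranged: A R^(2/3) = nQ / (1·√S) = 0.029 × 7.79 / (√0.00042) = 11.02.
At y = 2.49 m: A R^(2/3) = 17.82 — too large.
At y = 1.66 m: A R^(2/3) = 6.043 — too small.
At y = 2.08 m: A R^(2/3) = 11.03 — close enough.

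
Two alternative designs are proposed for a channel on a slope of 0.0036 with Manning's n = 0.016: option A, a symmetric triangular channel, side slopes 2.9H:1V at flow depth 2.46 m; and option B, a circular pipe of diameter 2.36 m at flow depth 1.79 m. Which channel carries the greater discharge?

Channel A: For a triangular section with side slope z = 2.9: A = zy² = 2.9×2.46² = 17.55 m²; P = 2y√(1+z²) = 2×2.46×3.068 = 15.09 m. Hydraulic radius R = A/P = 17.55/15.09 = 1.163 m. Q_A = (1/0.016)·17.55·1.163^(2/3)·√0.0036 = 72.77 m³/s.
Channel B: For a circular section of diameter D = 2.36 m at depth y = 1.79 m, the central angle is θ = 2 arccos(1 − 2y/D) = 4.228 rad. Then A = (D²/8)(θ − sin θ) = 3.56 m² and P = Dθ/2 = 4.989 m. Hydraulic radius R = A/P = 3.56/4.989 = 0.7135 m. Q_B = (1/0.016)·3.56·0.7135^(2/3)·√0.0036 = 10.66 m³/s.
Q_A = 72.77 m³/s vs Q_B = 10.66 m³/s, so channel A carries more.

channel A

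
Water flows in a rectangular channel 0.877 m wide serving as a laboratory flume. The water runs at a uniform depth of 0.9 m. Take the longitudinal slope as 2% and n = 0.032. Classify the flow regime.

subcritical

Flow area A = b·y = 0.877 × 0.9 = 0.7893 m². Wetted perimeter P = b + 2y = 0.877 + 2×0.9 = 2.677 m.
Hydraulic radius R = A/P = 0.7893/2.677 = 0.2948 m.
V = (1/n) R^(2/3) √S = (1/0.032) × 0.2948^(2/3) × √0.02 = 1.958 m/s. Hydraulic depth D_h = A/T = 0.7893/0.877 = 0.9 m.
Froude number Fr = V/√(g·D_h) = 1.958/√(9.81×0.9) = 0.659, which is less than 1, so the flow is subcritical.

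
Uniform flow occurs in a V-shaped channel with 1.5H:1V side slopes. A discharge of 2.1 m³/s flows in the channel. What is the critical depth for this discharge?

At critical depth, Q² T / (g A³) = 1, i.e. A³/T = Q²/g = 2.1²/9.81 = 0.4495.
Trying y = 0.638 m: A³/T = 0.1189 — short.
Trying y = 0.939 m: A³/T = 0.8213 — over.
Trying y = 0.832 m: A³/T = 0.4485 — close enough.

y_c = 0.832 m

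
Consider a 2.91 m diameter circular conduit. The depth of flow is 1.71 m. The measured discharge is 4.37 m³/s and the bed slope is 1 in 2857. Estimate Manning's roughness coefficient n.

n = 0.015

For a circular section of diameter D = 2.91 m at depth y = 1.71 m, the central angle is θ = 2 arccos(1 − 2y/D) = 3.494 rad. Then A = (D²/8)(θ − sin θ) = 4.064 m² and P = Dθ/2 = 5.084 m.
Hydraulic radius R = A/P = 4.064/5.084 = 0.7994 m.
Rearranging Manning's equation: n = (1/Q) A R^(2/3) S^(1/2) = (1/4.37) × 4.064 × 0.7994^(2/3) × √0.00035 = 0.015.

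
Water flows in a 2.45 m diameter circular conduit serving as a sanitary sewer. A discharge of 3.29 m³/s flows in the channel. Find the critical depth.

At critical depth, Q² T / (g A³) = 1, i.e. A³/T = Q²/g = 3.29²/9.81 = 1.103.
At y = 0.653 m: A³/T = 0.4735 — too small.
At y = 1.02 m: A³/T = 2.652 — too large.
At y = 0.812 m: A³/T = 1.102 — matches.

y_c = 0.812 m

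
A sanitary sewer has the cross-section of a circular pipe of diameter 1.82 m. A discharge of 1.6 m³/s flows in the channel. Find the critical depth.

y_c = 0.61 m

At critical depth, Q² T / (g A³) = 1, i.e. A³/T = Q²/g = 1.6²/9.81 = 0.261.
At y = 0.722 m: A³/T = 0.4985 — too large.
At y = 0.446 m: A³/T = 0.07722 — too small.
At y = 0.61 m: A³/T = 0.2604 — ≈ 0.261.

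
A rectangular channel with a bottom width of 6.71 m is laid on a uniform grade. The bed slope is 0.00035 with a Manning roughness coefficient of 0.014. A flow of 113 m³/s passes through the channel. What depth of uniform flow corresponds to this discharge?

y_n = 7.25 m

Manning's equation rearranged: A R^(2/3) = nQ / (1·√S) = 0.014 × 113 / (√0.00035) = 84.56.
Trying y = 6.28 m: A R^(2/3) = 70.99 — short.
Trying y = 7.9 m: A R^(2/3) = 93.83 — over.
Trying y = 7.25 m: A R^(2/3) = 84.61 — matches.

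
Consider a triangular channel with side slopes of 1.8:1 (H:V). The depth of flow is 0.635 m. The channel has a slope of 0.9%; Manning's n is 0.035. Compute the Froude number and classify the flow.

subcritical

For a triangular section with side slope z = 1.8: A = zy² = 1.8×0.635² = 0.7258 m²; P = 2y√(1+z²) = 2×0.635×2.059 = 2.615 m.
Hydraulic radius R = A/P = 0.7258/2.615 = 0.2775 m.
V = (1/n) R^(2/3) √S = (1/0.035) × 0.2775^(2/3) × √0.009 = 1.153 m/s. Hydraulic depth D_h = A/T = 0.7258/2.286 = 0.3175 m.
Froude number Fr = V/√(g·D_h) = 1.153/√(9.81×0.3175) = 0.653, which is less than 1, so the flow is subcritical.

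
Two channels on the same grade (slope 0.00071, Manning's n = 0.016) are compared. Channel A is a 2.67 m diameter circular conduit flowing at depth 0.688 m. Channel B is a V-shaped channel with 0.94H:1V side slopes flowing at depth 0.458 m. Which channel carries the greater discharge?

channel A

Channel A: For a circular section of diameter D = 2.67 m at depth y = 0.688 m, the central angle is θ = 2 arccos(1 − 2y/D) = 2.13 rad. Then A = (D²/8)(θ − sin θ) = 1.142 m² and P = Dθ/2 = 2.843 m. Hydraulic radius R = A/P = 1.142/2.843 = 0.4018 m. Q_A = (1/0.016)·1.142·0.4018^(2/3)·√0.00071 = 1.036 m³/s.
Channel B: For a triangular section with side slope z = 0.94: A = zy² = 0.94×0.458² = 0.1972 m²; P = 2y√(1+z²) = 2×0.458×1.372 = 1.257 m. Hydraulic radius R = A/P = 0.1972/1.257 = 0.1568 m. Q_B = (1/0.016)·0.1972·0.1568^(2/3)·√0.00071 = 0.0955 m³/s.
Q_A = 1.036 m³/s vs Q_B = 0.0955 m³/s, so channel A carries more.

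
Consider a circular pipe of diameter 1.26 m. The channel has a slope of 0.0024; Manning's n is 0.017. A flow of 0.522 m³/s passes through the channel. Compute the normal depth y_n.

Manning's equation rearranged: A R^(2/3) = nQ / (1·√S) = 0.017 × 0.522 / (√0.0024) = 0.1811.
Try y = 0.381 m: A R^(2/3) = 0.1148 — low.
Try y = 0.568 m: A R^(2/3) = 0.2412 — high.
Try y = 0.485 m: A R^(2/3) = 0.1813 — ≈ 0.1811.

y_n = 0.485 m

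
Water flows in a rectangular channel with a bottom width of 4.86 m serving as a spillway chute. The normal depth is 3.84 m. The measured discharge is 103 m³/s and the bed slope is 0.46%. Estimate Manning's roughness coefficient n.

n = 0.016

Flow area A = b·y = 4.86 × 3.84 = 18.66 m². Wetted perimeter P = b + 2y = 4.86 + 2×3.84 = 12.54 m.
Hydraulic radius R = A/P = 18.66/12.54 = 1.488 m.
Rearranging Manning's equation: n = (1/Q) A R^(2/3) S^(1/2) = (1/103) × 18.66 × 1.488^(2/3) × √0.0046 = 0.016.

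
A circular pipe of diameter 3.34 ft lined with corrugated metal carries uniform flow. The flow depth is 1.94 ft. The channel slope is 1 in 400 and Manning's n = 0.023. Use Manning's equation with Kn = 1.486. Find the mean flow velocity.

For a circular section of diameter D = 3.34 ft at depth y = 1.94 ft, the central angle is θ = 2 arccos(1 − 2y/D) = 3.466 rad. Then A = (D²/8)(θ − sin θ) = 5.279 ft² and P = Dθ/2 = 5.789 ft.
Hydraulic radius R = A/P = 5.279/5.789 = 0.9119 ft.
From Manning's equation, V = (1.486/n) R^(2/3) S^(1/2) = (1.486/0.023) × 0.9119^(2/3) × 0.0025^(1/2) = 3.04 ft/s.

V = 3.04 ft/s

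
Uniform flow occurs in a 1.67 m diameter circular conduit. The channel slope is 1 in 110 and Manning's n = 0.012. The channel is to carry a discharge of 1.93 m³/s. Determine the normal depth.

Manning's equation rearranged: A R^(2/3) = nQ / (1·√S) = 0.012 × 1.93 / (√0.009091) = 0.2429.
Trying y = 0.575 m: A R^(2/3) = 0.3119 — too large.
Trying y = 0.505 m: A R^(2/3) = 0.2433 — ≈ 0.2429.

y_n = 0.505 m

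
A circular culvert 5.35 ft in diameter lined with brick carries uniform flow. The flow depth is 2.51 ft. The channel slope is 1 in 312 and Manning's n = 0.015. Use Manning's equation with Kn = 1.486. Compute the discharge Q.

For a circular section of diameter D = 5.35 ft at depth y = 2.51 ft, the central angle is θ = 2 arccos(1 − 2y/D) = 3.018 rad. Then A = (D²/8)(θ − sin θ) = 10.36 ft² and P = Dθ/2 = 8.074 ft.
Hydraulic radius R = A/P = 10.36/8.074 = 1.283 ft.
Manning's equation: Q = (1.486/n) A R^(2/3) S^(1/2) = (1.486/0.015) × 10.36 × 1.283^(2/3) × 0.003205^(1/2) = 68.6 ft³/s.

Q = 68.6 ft³/s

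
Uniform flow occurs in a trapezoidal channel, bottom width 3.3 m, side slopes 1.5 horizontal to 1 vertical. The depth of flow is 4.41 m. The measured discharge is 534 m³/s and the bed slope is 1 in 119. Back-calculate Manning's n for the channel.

With bottom width b = 3.3 m and side slope z = 1.5: A = (b + zy)y = (3.3 + 1.5×4.41)×4.41 = 43.73 m²; P = b + 2y√(1+z²) = 3.3 + 2×4.41×1.803 = 19.2 m.
Hydraulic radius R = A/P = 43.73/19.2 = 2.277 m.
Rearranging Manning's equation: n = (1/Q) A R^(2/3) S^(1/2) = (1/534) × 43.73 × 2.277^(2/3) × √0.008403 = 0.013.

n = 0.013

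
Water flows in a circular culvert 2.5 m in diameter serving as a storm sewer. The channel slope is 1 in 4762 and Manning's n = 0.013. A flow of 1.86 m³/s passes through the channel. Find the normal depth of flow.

y_n = 1.2 m

Manning's equation rearranged: A R^(2/3) = nQ / (1·√S) = 0.013 × 1.86 / (√0.00021) = 1.669.
Trying y = 1.48 m: A R^(2/3) = 2.362 — too large.
Trying y = 0.821 m: A R^(2/3) = 0.8361 — too small.
Trying y = 1.2 m: A R^(2/3) = 1.673 — close enough.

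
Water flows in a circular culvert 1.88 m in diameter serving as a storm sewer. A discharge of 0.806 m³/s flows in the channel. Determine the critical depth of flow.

y_c = 0.425 m

At critical depth, Q² T / (g A³) = 1, i.e. A³/T = Q²/g = 0.806²/9.81 = 0.06622.
At y = 0.495 m: A³/T = 0.1201 — too large.
At y = 0.329 m: A³/T = 0.02431 — too small.
At y = 0.425 m: A³/T = 0.06629 — close enough.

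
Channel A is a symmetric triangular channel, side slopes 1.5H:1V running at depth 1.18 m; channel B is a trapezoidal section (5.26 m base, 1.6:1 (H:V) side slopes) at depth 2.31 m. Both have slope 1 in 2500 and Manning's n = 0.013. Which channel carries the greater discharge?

channel B

Channel A: For a triangular section with side slope z = 1.5: A = zy² = 1.5×1.18² = 2.089 m²; P = 2y√(1+z²) = 2×1.18×1.803 = 4.255 m. Hydraulic radius R = A/P = 2.089/4.255 = 0.4909 m. Q_A = (1/0.013)·2.089·0.4909^(2/3)·√0.0004 = 2 m³/s.
Channel B: With bottom width b = 5.26 m and side slope z = 1.6: A = (b + zy)y = (5.26 + 1.6×2.31)×2.31 = 20.69 m²; P = b + 2y√(1+z²) = 5.26 + 2×2.31×1.887 = 13.98 m. Hydraulic radius R = A/P = 20.69/13.98 = 1.48 m. Q_B = (1/0.013)·20.69·1.48^(2/3)·√0.0004 = 41.34 m³/s.
Q_A = 2 m³/s vs Q_B = 41.34 m³/s, so channel B carries more.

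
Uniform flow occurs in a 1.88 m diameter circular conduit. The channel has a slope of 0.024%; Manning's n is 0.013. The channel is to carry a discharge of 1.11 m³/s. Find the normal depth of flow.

Manning's equation rearranged: A R^(2/3) = nQ / (1·√S) = 0.013 × 1.11 / (√0.00024) = 0.9315.
Try y = 1.2 m: A R^(2/3) = 1.236 — high.
Try y = 0.745 m: A R^(2/3) = 0.5559 — low.
Try y = 1 m: A R^(2/3) = 0.9306 — matches.

y_n = 1 m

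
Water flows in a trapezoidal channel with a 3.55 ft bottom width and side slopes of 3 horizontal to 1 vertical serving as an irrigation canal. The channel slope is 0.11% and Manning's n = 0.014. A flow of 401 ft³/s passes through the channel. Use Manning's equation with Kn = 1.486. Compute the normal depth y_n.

Manning's equation rearranged: A R^(2/3) = nQ / (1.486·√S) = 0.014 × 401 / (1.486 × √0.0011) = 113.9.
Trying y = 3.4 ft: A R^(2/3) = 70.86 — too small.
Trying y = 4.16 ft: A R^(2/3) = 113.9 — matches.

y_n = 4.16 ft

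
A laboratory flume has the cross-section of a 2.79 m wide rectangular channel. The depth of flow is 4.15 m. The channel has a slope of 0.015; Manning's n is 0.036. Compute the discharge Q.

Flow area A = b·y = 2.79 × 4.15 = 11.58 m². Wetted perimeter P = b + 2y = 2.79 + 2×4.15 = 11.09 m.
Hydraulic radius R = A/P = 11.58/11.09 = 1.044 m.
Manning's equation: Q = (1/n) A R^(2/3) S^(1/2) = (1/0.036) × 11.58 × 1.044^(2/3) × 0.015^(1/2) = 40.5 m³/s.

Q = 40.5 m³/s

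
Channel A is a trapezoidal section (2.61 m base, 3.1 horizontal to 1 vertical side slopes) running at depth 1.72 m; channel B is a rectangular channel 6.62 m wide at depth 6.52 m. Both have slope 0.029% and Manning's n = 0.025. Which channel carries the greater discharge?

channel B

Channel A: With bottom width b = 2.61 m and side slope z = 3.1: A = (b + zy)y = (2.61 + 3.1×1.72)×1.72 = 13.66 m²; P = b + 2y√(1+z²) = 2.61 + 2×1.72×3.257 = 13.82 m. Hydraulic radius R = A/P = 13.66/13.82 = 0.9888 m. Q_A = (1/0.025)·13.66·0.9888^(2/3)·√0.00029 = 9.235 m³/s.
Channel B: Flow area A = b·y = 6.62 × 6.52 = 43.16 m². Wetted perimeter P = b + 2y = 6.62 + 2×6.52 = 19.66 m. Hydraulic radius R = A/P = 43.16/19.66 = 2.195 m. Q_B = (1/0.025)·43.16·2.195^(2/3)·√0.00029 = 49.66 m³/s.
Q_A = 9.235 m³/s vs Q_B = 49.66 m³/s, so channel B carries more.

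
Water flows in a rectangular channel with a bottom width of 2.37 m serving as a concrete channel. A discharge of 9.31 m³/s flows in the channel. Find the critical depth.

y_c = 1.16 m

For a rectangular channel, critical depth y_c = (q²/g)^(1/3) where q = Q/b = 9.31/2.37 = 3.928 m²/s.
So y_c = (3.928²/9.81)^(1/3) = 1.16 m.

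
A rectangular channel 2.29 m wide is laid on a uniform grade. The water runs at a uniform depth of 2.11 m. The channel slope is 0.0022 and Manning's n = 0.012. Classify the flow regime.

subcritical

Flow area A = b·y = 2.29 × 2.11 = 4.832 m². Wetted perimeter P = b + 2y = 2.29 + 2×2.11 = 6.51 m.
Hydraulic radius R = A/P = 4.832/6.51 = 0.7422 m.
V = (1/n) R^(2/3) √S = (1/0.012) × 0.7422^(2/3) × √0.0022 = 3.204 m/s. Hydraulic depth D_h = A/T = 4.832/2.29 = 2.11 m.
Froude number Fr = V/√(g·D_h) = 3.204/√(9.81×2.11) = 0.704, which is less than 1, so the flow is subcritical.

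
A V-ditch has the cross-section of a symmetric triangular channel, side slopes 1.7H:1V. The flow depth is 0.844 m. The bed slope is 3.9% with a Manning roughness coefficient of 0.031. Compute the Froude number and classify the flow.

For a triangular section with side slope z = 1.7: A = zy² = 1.7×0.844² = 1.211 m²; P = 2y√(1+z²) = 2×0.844×1.972 = 3.329 m.
Hydraulic radius R = A/P = 1.211/3.329 = 0.3637 m.
V = (1/n) R^(2/3) √S = (1/0.031) × 0.3637^(2/3) × √0.039 = 3.246 m/s. Hydraulic depth D_h = A/T = 1.211/2.87 = 0.422 m.
Froude number Fr = V/√(g·D_h) = 3.246/√(9.81×0.422) = 1.6, which is greater than 1, so the flow is supercritical.

supercritical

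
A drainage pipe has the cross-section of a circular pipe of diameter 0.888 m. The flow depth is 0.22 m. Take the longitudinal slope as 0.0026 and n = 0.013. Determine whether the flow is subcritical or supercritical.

subcritical

For a circular section of diameter D = 0.888 m at depth y = 0.22 m, the central angle is θ = 2 arccos(1 − 2y/D) = 2.084 rad. Then A = (D²/8)(θ − sin θ) = 0.1195 m² and P = Dθ/2 = 0.9253 m.
Hydraulic radius R = A/P = 0.1195/0.9253 = 0.1292 m.
V = (1/n) R^(2/3) √S = (1/0.013) × 0.1292^(2/3) × √0.0026 = 1.002 m/s. Hydraulic depth D_h = A/T = 0.1195/0.7667 = 0.1559 m.
Froude number Fr = V/√(g·D_h) = 1.002/√(9.81×0.1559) = 0.811, which is less than 1, so the flow is subcritical.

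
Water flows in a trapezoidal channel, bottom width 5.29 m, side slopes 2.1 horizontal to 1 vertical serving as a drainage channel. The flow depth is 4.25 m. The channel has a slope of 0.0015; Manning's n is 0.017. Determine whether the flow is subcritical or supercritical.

subcritical

With bottom width b = 5.29 m and side slope z = 2.1: A = (b + zy)y = (5.29 + 2.1×4.25)×4.25 = 60.41 m²; P = b + 2y√(1+z²) = 5.29 + 2×4.25×2.326 = 25.06 m.
Hydraulic radius R = A/P = 60.41/25.06 = 2.411 m.
V = (1/n) R^(2/3) √S = (1/0.017) × 2.411^(2/3) × √0.0015 = 4.096 m/s. Hydraulic depth D_h = A/T = 60.41/23.14 = 2.611 m.
Froude number Fr = V/√(g·D_h) = 4.096/√(9.81×2.611) = 0.809, which is less than 1, so the flow is subcritical.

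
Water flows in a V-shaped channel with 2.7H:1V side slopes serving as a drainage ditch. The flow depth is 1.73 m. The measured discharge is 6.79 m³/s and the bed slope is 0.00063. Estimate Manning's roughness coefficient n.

n = 0.026

For a triangular section with side slope z = 2.7: A = zy² = 2.7×1.73² = 8.081 m²; P = 2y√(1+z²) = 2×1.73×2.879 = 9.962 m.
Hydraulic radius R = A/P = 8.081/9.962 = 0.8112 m.
Rearranging Manning's equation: n = (1/Q) A R^(2/3) S^(1/2) = (1/6.79) × 8.081 × 0.8112^(2/3) × √0.00063 = 0.026.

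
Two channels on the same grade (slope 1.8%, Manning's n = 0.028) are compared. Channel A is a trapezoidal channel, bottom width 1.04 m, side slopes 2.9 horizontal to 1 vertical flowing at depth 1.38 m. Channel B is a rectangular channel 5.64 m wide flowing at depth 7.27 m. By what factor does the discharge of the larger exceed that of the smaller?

11.6

Channel A: With bottom width b = 1.04 m and side slope z = 2.9: A = (b + zy)y = (1.04 + 2.9×1.38)×1.38 = 6.958 m²; P = b + 2y√(1+z²) = 1.04 + 2×1.38×3.068 = 9.506 m. Hydraulic radius R = A/P = 6.958/9.506 = 0.7319 m. Q_A = (1/0.028)·6.958·0.7319^(2/3)·√0.018 = 27.08 m³/s.
Channel B: Flow area A = b·y = 5.64 × 7.27 = 41 m². Wetted perimeter P = b + 2y = 5.64 + 2×7.27 = 20.18 m. Hydraulic radius R = A/P = 41/20.18 = 2.032 m. Q_B = (1/0.028)·41·2.032^(2/3)·√0.018 = 315.2 m³/s.
The larger discharge is 315.2 m³/s and the smaller is 27.08 m³/s; the ratio is 11.6.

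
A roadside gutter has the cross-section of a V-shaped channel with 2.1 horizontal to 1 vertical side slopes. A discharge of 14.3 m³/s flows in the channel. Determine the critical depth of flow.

y_c = 1.57 m

At critical depth, Q² T / (g A³) = 1, i.e. A³/T = Q²/g = 14.3²/9.81 = 20.85.
At y = 1.31 m: A³/T = 8.507 — short.
At y = 1.57 m: A³/T = 21.03 — matches.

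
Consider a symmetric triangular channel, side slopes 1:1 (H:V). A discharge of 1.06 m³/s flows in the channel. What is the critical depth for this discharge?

y_c = 0.745 m

At critical depth, Q² T / (g A³) = 1, i.e. A³/T = Q²/g = 1.06²/9.81 = 0.1145.
At y = 0.579 m: A³/T = 0.03254 — low.
At y = 0.944 m: A³/T = 0.3748 — high.
At y = 0.745 m: A³/T = 0.1147 — matches.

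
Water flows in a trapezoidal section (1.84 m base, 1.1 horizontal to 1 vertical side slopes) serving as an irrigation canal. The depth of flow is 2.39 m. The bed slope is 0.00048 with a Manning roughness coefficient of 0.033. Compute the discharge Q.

Q = 7.98 m³/s

With bottom width b = 1.84 m and side slope z = 1.1: A = (b + zy)y = (1.84 + 1.1×2.39)×2.39 = 10.68 m²; P = b + 2y√(1+z²) = 1.84 + 2×2.39×1.487 = 8.946 m.
Hydraulic radius R = A/P = 10.68/8.946 = 1.194 m.
Manning's equation: Q = (1/n) A R^(2/3) S^(1/2) = (1/0.033) × 10.68 × 1.194^(2/3) × 0.00048^(1/2) = 7.98 m³/s.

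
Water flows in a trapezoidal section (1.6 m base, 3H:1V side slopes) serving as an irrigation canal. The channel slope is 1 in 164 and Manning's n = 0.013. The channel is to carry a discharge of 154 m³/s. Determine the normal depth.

y_n = 2.44 m

Manning's equation rearranged: A R^(2/3) = nQ / (1·√S) = 0.013 × 154 / (√0.006098) = 25.64.
At y = 1.91 m: A R^(2/3) = 14.22 — short.
At y = 2.88 m: A R^(2/3) = 38.44 — over.
At y = 2.44 m: A R^(2/3) = 25.63 — close enough.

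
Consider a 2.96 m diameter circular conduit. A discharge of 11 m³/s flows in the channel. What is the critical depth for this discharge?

At critical depth, Q² T / (g A³) = 1, i.e. A³/T = Q²/g = 11²/9.81 = 12.33.
At y = 1.01 m: A³/T = 3.175 — low.
At y = 1.44 m: A³/T = 12.39 — close enough.

y_c = 1.44 m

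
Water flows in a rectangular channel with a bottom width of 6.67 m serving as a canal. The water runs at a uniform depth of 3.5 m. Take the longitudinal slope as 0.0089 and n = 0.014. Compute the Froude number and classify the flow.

supercritical

Flow area A = b·y = 6.67 × 3.5 = 23.34 m². Wetted perimeter P = b + 2y = 6.67 + 2×3.5 = 13.67 m.
Hydraulic radius R = A/P = 23.34/13.67 = 1.708 m.
V = (1/n) R^(2/3) √S = (1/0.014) × 1.708^(2/3) × √0.0089 = 9.628 m/s. Hydraulic depth D_h = A/T = 23.34/6.67 = 3.5 m.
Froude number Fr = V/√(g·D_h) = 9.628/√(9.81×3.5) = 1.64, which is greater than 1, so the flow is supercritical.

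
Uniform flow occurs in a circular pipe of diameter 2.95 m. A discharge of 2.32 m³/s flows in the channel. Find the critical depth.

At critical depth, Q² T / (g A³) = 1, i.e. A³/T = Q²/g = 2.32²/9.81 = 0.5487.
Trying y = 0.784 m: A³/T = 1.185 — too large.
Trying y = 0.559 m: A³/T = 0.316 — too small.
Trying y = 0.644 m: A³/T = 0.5501 — close enough.

y_c = 0.644 m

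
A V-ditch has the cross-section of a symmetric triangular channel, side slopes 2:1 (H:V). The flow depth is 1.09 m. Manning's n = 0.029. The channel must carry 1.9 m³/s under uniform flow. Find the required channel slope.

For a triangular section with side slope z = 2: A = zy² = 2×1.09² = 2.376 m²; P = 2y√(1+z²) = 2×1.09×2.236 = 4.875 m.
Hydraulic radius R = A/P = 2.376/4.875 = 0.4875 m.
From Manning's equation, S = [nQ / (1 A R^(2/3))]² = [0.029 × 1.9 / (1 × 2.376 × 0.4875^(2/3))]² = 0.0014.

S = 0.0014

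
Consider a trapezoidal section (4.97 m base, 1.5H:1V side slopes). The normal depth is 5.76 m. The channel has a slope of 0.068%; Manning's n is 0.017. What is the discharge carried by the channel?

Q = 253 m³/s

With bottom width b = 4.97 m and side slope z = 1.5: A = (b + zy)y = (4.97 + 1.5×5.76)×5.76 = 78.39 m²; P = b + 2y√(1+z²) = 4.97 + 2×5.76×1.803 = 25.74 m.
Hydraulic radius R = A/P = 78.39/25.74 = 3.046 m.
Manning's equation: Q = (1/n) A R^(2/3) S^(1/2) = (1/0.017) × 78.39 × 3.046^(2/3) × 0.00068^(1/2) = 253 m³/s.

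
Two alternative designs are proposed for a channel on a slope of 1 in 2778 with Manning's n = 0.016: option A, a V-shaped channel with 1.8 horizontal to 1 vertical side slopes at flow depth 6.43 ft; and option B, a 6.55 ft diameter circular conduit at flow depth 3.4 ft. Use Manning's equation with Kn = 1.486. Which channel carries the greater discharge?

Channel A: For a triangular section with side slope z = 1.8: A = zy² = 1.8×6.43² = 74.42 ft²; P = 2y√(1+z²) = 2×6.43×2.059 = 26.48 ft. Hydraulic radius R = A/P = 74.42/26.48 = 2.81 ft. Q_A = (1.486/0.016)·74.42·2.81^(2/3)·√0.00036 = 261.2 ft³/s.
Channel B: For a circular section of diameter D = 6.55 ft at depth y = 3.4 ft, the central angle is θ = 2 arccos(1 − 2y/D) = 3.218 rad. Then A = (D²/8)(θ − sin θ) = 17.67 ft² and P = Dθ/2 = 10.54 ft. Hydraulic radius R = A/P = 17.67/10.54 = 1.676 ft. Q_B = (1.486/0.016)·17.67·1.676^(2/3)·√0.00036 = 43.93 ft³/s.
Q_A = 261.2 ft³/s vs Q_B = 43.93 ft³/s, so channel A carries more.

channel A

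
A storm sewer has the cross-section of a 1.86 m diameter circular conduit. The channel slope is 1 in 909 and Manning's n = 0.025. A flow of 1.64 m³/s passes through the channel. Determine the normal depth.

Manning's equation rearranged: A R^(2/3) = nQ / (1·√S) = 0.025 × 1.64 / (√0.0011) = 1.236.
Trying y = 1 m: A R^(2/3) = 0.9205 — short.
Trying y = 1.54 m: A R^(2/3) = 1.645 — over.
Trying y = 1.21 m: A R^(2/3) = 1.235 — ≈ 1.236.

y_n = 1.21 m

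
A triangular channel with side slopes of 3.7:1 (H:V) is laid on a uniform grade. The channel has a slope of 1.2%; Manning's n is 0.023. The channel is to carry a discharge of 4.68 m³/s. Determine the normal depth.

y_n = 0.73 m

Manning's equation rearranged: A R^(2/3) = nQ / (1·√S) = 0.023 × 4.68 / (√0.012) = 0.9826.
Trying y = 0.546 m: A R^(2/3) = 0.4534 — too small.
Trying y = 0.791 m: A R^(2/3) = 1.218 — too large.
Trying y = 0.73 m: A R^(2/3) = 0.9836 — close enough.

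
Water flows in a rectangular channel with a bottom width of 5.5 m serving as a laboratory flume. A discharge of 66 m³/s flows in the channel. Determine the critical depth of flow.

y_c = 2.45 m

For a rectangular channel, critical depth y_c = (q²/g)^(1/3) where q = Q/b = 66/5.5 = 12 m²/s.
So y_c = (12²/9.81)^(1/3) = 2.45 m.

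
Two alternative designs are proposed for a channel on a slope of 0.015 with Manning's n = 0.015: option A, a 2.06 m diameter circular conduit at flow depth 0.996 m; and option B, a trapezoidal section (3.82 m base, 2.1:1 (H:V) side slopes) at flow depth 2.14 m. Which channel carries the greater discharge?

channel B

Channel A: For a circular section of diameter D = 2.06 m at depth y = 0.996 m, the central angle is θ = 2 arccos(1 − 2y/D) = 3.076 rad. Then A = (D²/8)(θ − sin θ) = 1.596 m² and P = Dθ/2 = 3.168 m. Hydraulic radius R = A/P = 1.596/3.168 = 0.504 m. Q_A = (1/0.015)·1.596·0.504^(2/3)·√0.015 = 8.255 m³/s.
Channel B: With bottom width b = 3.82 m and side slope z = 2.1: A = (b + zy)y = (3.82 + 2.1×2.14)×2.14 = 17.79 m²; P = b + 2y√(1+z²) = 3.82 + 2×2.14×2.326 = 13.78 m. Hydraulic radius R = A/P = 17.79/13.78 = 1.292 m. Q_B = (1/0.015)·17.79·1.292^(2/3)·√0.015 = 172.3 m³/s.
Q_A = 8.255 m³/s vs Q_B = 172.3 m³/s, so channel B carries more.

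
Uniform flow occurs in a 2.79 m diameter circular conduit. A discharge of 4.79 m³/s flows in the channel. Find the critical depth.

y_c = 0.95 m

At critical depth, Q² T / (g A³) = 1, i.e. A³/T = Q²/g = 4.79²/9.81 = 2.339.
Trying y = 1.1 m: A³/T = 4.121 — too large.
Trying y = 0.753 m: A³/T = 0.952 — too small.
Trying y = 0.95 m: A³/T = 2.343 — ≈ 2.339.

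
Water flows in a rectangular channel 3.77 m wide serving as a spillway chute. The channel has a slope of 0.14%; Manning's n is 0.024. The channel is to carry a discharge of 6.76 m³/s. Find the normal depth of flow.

Manning's equation rearranged: A R^(2/3) = nQ / (1·√S) = 0.024 × 6.76 / (√0.0014) = 4.336.
At y = 1.56 m: A R^(2/3) = 5.292 — too large.
At y = 0.985 m: A R^(2/3) = 2.778 — too small.
At y = 1.35 m: A R^(2/3) = 4.337 — matches.

y_n = 1.35 m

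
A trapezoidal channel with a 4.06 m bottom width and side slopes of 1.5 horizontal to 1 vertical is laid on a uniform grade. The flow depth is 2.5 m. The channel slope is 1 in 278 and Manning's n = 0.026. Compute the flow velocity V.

With bottom width b = 4.06 m and side slope z = 1.5: A = (b + zy)y = (4.06 + 1.5×2.5)×2.5 = 19.52 m²; P = b + 2y√(1+z²) = 4.06 + 2×2.5×1.803 = 13.07 m.
Hydraulic radius R = A/P = 19.52/13.07 = 1.493 m.
From Manning's equation, V = (1/n) R^(2/3) S^(1/2) = (1/0.026) × 1.493^(2/3) × 0.003597^(1/2) = 3.01 m/s.

V = 3.01 m/s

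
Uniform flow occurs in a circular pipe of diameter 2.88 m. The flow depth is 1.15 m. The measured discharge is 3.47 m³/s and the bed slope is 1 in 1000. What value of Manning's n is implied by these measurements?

n = 0.016

For a circular section of diameter D = 2.88 m at depth y = 1.15 m, the central angle is θ = 2 arccos(1 − 2y/D) = 2.736 rad. Then A = (D²/8)(θ − sin θ) = 2.428 m² and P = Dθ/2 = 3.94 m.
Hydraulic radius R = A/P = 2.428/3.94 = 0.6162 m.
Rearranging Manning's equation: n = (1/Q) A R^(2/3) S^(1/2) = (1/3.47) × 2.428 × 0.6162^(2/3) × √0.001 = 0.016.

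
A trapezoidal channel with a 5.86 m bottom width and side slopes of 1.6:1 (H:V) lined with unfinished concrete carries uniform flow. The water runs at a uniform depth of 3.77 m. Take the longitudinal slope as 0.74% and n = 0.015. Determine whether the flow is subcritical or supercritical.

supercritical

With bottom width b = 5.86 m and side slope z = 1.6: A = (b + zy)y = (5.86 + 1.6×3.77)×3.77 = 44.83 m²; P = b + 2y√(1+z²) = 5.86 + 2×3.77×1.887 = 20.09 m.
Hydraulic radius R = A/P = 44.83/20.09 = 2.232 m.
V = (1/n) R^(2/3) √S = (1/0.015) × 2.232^(2/3) × √0.0074 = 9.795 m/s. Hydraulic depth D_h = A/T = 44.83/17.92 = 2.501 m.
Froude number Fr = V/√(g·D_h) = 9.795/√(9.81×2.501) = 1.98, which is greater than 1, so the flow is supercritical.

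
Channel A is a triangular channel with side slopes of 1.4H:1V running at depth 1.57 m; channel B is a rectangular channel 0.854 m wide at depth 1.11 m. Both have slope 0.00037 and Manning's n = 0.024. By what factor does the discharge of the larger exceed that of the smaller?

5.92

Channel A: For a triangular section with side slope z = 1.4: A = zy² = 1.4×1.57² = 3.451 m²; P = 2y√(1+z²) = 2×1.57×1.72 = 5.402 m. Hydraulic radius R = A/P = 3.451/5.402 = 0.6388 m. Q_A = (1/0.024)·3.451·0.6388^(2/3)·√0.00037 = 2.051 m³/s.
Channel B: Flow area A = b·y = 0.854 × 1.11 = 0.9479 m². Wetted perimeter P = b + 2y = 0.854 + 2×1.11 = 3.074 m. Hydraulic radius R = A/P = 0.9479/3.074 = 0.3084 m. Q_B = (1/0.024)·0.9479·0.3084^(2/3)·√0.00037 = 0.3468 m³/s.
The larger discharge is 2.051 m³/s and the smaller is 0.3468 m³/s; the ratio is 5.92.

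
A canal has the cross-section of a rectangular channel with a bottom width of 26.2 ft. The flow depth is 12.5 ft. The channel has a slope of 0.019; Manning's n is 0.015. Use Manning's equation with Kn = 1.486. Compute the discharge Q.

Flow area A = b·y = 26.2 × 12.5 = 327.5 ft². Wetted perimeter P = b + 2y = 26.2 + 2×12.5 = 51.2 ft.
Hydraulic radius R = A/P = 327.5/51.2 = 6.396 ft.
Manning's equation: Q = (1.486/n) A R^(2/3) S^(1/2) = (1.486/0.015) × 327.5 × 6.396^(2/3) × 0.019^(1/2) = 15400 ft³/s.

Q = 15400 ft³/s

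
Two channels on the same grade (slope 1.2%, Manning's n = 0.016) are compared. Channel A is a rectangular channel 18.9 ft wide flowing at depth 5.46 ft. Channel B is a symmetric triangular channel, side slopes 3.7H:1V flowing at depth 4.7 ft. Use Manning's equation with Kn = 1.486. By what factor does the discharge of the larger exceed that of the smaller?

1.67

Channel A: Flow area A = b·y = 18.9 × 5.46 = 103.2 ft². Wetted perimeter P = b + 2y = 18.9 + 2×5.46 = 29.82 ft. Hydraulic radius R = A/P = 103.2/29.82 = 3.461 ft. Q_A = (1.486/0.016)·103.2·3.461^(2/3)·√0.012 = 2402 ft³/s.
Channel B: For a triangular section with side slope z = 3.7: A = zy² = 3.7×4.7² = 81.73 ft²; P = 2y√(1+z²) = 2×4.7×3.833 = 36.03 ft. Hydraulic radius R = A/P = 81.73/36.03 = 2.269 ft. Q_B = (1.486/0.016)·81.73·2.269^(2/3)·√0.012 = 1436 ft³/s.
The larger discharge is 2402 ft³/s and the smaller is 1436 ft³/s; the ratio is 1.67.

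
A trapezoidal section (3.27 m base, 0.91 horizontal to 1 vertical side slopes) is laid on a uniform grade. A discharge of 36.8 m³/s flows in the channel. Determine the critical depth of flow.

y_c = 1.94 m

At critical depth, Q² T / (g A³) = 1, i.e. A³/T = Q²/g = 36.8²/9.81 = 138.
Trying y = 1.51 m: A³/T = 57.3 — too small.
Trying y = 2.27 m: A³/T = 240.1 — too large.
Trying y = 1.94 m: A³/T = 137.1 — ≈ 138.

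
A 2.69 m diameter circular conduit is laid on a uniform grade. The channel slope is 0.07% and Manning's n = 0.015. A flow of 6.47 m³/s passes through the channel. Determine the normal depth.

Manning's equation rearranged: A R^(2/3) = nQ / (1·√S) = 0.015 × 6.47 / (√0.0007) = 3.668.
At y = 2.4 m: A R^(2/3) = 4.632 — high.
At y = 1.4 m: A R^(2/3) = 2.333 — low.
At y = 1.89 m: A R^(2/3) = 3.67 — matches.

y_n = 1.89 m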